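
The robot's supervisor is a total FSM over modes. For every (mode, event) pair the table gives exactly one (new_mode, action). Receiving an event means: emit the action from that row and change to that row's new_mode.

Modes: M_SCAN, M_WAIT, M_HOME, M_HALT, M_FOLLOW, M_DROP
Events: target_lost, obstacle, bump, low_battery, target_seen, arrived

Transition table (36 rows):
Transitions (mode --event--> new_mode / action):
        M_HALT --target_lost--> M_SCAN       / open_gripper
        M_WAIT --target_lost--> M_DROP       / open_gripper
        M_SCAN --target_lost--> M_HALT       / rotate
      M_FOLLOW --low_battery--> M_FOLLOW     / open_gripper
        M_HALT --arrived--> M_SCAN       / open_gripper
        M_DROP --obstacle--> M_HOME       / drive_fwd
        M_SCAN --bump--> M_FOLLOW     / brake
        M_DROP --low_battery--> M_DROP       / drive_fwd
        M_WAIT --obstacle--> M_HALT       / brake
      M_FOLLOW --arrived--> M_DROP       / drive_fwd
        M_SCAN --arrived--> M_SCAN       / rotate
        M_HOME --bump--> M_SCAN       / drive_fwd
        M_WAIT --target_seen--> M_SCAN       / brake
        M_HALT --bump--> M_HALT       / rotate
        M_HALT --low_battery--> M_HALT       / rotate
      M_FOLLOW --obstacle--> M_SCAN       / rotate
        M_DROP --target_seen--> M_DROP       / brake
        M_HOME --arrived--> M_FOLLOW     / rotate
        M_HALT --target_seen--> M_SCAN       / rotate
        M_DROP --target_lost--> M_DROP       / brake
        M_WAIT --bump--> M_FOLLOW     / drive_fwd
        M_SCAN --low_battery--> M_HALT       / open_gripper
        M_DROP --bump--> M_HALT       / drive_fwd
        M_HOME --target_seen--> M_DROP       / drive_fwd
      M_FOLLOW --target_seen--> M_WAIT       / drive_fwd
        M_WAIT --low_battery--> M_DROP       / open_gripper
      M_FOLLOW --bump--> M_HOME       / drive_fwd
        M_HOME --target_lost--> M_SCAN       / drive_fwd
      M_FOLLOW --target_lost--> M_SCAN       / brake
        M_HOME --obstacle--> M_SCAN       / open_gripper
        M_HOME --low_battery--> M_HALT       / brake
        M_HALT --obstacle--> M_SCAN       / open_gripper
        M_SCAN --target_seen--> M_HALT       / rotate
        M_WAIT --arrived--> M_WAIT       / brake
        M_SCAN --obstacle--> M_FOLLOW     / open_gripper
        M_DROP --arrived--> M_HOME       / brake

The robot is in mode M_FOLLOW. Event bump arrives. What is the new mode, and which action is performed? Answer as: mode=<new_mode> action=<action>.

current mode = M_FOLLOW; filter table to that mode:
  (M_FOLLOW, low_battery) → (M_FOLLOW, open_gripper)
  (M_FOLLOW, arrived) → (M_DROP, drive_fwd)
  (M_FOLLOW, obstacle) → (M_SCAN, rotate)
  (M_FOLLOW, target_seen) → (M_WAIT, drive_fwd)
  (M_FOLLOW, bump) → (M_HOME, drive_fwd)  ← event matches
  (M_FOLLOW, target_lost) → (M_SCAN, brake)
event = bump selects (M_HOME, drive_fwd)

mode=M_HOME action=drive_fwd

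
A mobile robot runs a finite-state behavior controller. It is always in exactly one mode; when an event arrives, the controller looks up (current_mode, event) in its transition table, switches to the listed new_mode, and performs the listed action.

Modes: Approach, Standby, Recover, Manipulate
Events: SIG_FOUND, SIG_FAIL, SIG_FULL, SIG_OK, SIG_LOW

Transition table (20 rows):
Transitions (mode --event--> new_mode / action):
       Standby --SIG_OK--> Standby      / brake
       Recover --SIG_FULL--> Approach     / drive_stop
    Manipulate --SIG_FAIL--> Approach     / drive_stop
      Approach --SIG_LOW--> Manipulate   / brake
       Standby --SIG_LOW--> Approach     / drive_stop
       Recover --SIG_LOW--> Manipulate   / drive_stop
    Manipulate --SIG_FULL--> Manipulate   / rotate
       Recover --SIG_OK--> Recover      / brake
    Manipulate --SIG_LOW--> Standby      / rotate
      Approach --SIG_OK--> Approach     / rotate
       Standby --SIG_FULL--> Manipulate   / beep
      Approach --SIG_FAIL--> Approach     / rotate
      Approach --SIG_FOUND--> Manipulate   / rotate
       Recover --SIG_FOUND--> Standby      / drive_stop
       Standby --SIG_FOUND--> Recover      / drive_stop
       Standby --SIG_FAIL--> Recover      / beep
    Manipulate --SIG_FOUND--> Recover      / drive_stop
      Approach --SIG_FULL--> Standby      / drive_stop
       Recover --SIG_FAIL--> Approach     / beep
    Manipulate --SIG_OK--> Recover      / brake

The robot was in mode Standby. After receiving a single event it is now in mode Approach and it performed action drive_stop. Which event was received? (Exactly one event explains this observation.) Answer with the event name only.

try SIG_FOUND: (Standby, SIG_FOUND) → (Recover, drive_stop)
try SIG_FAIL: (Standby, SIG_FAIL) → (Recover, beep)
try SIG_FULL: (Standby, SIG_FULL) → (Manipulate, beep)
try SIG_OK: (Standby, SIG_OK) → (Standby, brake)
try SIG_LOW: (Standby, SIG_LOW) → (Approach, drive_stop)  ← matches

SIG_LOW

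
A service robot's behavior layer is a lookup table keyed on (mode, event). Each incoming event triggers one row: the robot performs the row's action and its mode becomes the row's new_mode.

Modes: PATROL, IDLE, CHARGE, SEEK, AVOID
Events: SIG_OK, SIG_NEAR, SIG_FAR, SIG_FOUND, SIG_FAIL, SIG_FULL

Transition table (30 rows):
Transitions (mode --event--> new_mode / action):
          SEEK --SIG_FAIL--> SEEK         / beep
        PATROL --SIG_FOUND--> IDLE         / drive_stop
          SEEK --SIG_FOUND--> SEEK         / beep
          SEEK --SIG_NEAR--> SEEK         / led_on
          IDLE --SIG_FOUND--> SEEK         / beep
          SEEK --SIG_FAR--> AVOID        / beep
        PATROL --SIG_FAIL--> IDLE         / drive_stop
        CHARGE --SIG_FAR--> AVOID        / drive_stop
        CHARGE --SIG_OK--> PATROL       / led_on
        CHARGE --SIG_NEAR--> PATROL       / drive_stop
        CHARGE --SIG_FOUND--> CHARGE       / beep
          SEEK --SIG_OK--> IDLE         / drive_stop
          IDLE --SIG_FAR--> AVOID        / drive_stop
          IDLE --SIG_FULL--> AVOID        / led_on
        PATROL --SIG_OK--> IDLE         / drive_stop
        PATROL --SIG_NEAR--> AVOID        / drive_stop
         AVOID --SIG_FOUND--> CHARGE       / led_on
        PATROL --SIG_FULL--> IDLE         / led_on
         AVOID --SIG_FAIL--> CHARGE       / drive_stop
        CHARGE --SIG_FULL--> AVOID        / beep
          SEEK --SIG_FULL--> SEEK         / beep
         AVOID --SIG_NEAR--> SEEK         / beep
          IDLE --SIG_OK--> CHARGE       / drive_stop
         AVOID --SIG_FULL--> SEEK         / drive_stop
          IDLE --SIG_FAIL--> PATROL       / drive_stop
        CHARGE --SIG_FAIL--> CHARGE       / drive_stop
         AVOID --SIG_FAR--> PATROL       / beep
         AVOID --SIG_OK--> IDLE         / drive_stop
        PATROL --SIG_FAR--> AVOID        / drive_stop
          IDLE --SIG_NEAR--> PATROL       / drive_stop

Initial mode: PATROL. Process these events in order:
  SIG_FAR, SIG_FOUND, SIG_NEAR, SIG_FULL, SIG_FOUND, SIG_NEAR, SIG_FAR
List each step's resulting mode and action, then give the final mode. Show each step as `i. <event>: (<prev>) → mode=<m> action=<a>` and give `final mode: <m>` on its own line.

final mode: AVOID

1. SIG_FAR: (PATROL) → mode=AVOID action=drive_stop
2. SIG_FOUND: (AVOID) → mode=CHARGE action=led_on
3. SIG_NEAR: (CHARGE) → mode=PATROL action=drive_stop
4. SIG_FULL: (PATROL) → mode=IDLE action=led_on
5. SIG_FOUND: (IDLE) → mode=SEEK action=beep
6. SIG_NEAR: (SEEK) → mode=SEEK action=led_on
7. SIG_FAR: (SEEK) → mode=AVOID action=beep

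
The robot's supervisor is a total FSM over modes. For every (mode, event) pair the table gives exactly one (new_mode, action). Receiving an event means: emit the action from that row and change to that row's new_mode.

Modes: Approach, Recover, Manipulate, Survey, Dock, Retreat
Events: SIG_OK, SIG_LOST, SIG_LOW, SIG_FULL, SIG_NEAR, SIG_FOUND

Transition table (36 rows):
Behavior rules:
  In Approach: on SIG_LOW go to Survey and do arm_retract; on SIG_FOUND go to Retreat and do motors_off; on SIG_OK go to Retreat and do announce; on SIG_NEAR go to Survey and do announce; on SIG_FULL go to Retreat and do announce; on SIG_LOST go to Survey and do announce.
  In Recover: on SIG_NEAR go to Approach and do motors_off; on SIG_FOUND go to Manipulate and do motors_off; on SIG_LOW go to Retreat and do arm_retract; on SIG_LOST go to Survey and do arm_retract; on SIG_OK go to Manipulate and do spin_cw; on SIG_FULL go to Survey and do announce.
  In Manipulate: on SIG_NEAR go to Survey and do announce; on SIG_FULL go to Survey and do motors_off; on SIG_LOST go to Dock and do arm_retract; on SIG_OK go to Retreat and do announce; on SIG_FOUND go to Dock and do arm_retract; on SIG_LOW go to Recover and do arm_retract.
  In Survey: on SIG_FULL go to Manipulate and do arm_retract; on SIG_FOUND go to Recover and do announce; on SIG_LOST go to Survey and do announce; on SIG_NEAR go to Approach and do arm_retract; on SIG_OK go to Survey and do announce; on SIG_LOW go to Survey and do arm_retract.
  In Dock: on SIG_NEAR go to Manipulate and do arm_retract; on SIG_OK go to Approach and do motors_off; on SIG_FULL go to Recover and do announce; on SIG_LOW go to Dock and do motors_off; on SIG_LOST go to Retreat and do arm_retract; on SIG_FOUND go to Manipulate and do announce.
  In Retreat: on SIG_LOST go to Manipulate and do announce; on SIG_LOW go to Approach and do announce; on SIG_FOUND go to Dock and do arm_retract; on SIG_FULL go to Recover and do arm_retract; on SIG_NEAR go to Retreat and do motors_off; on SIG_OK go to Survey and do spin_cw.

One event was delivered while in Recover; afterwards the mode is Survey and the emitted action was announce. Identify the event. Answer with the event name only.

try SIG_OK: (Recover, SIG_OK) → (Manipulate, spin_cw)
try SIG_LOST: (Recover, SIG_LOST) → (Survey, arm_retract)
try SIG_LOW: (Recover, SIG_LOW) → (Retreat, arm_retract)
try SIG_FULL: (Recover, SIG_FULL) → (Survey, announce)  ← matches
try SIG_NEAR: (Recover, SIG_NEAR) → (Approach, motors_off)
try SIG_FOUND: (Recover, SIG_FOUND) → (Manipulate, motors_off)

SIG_FULL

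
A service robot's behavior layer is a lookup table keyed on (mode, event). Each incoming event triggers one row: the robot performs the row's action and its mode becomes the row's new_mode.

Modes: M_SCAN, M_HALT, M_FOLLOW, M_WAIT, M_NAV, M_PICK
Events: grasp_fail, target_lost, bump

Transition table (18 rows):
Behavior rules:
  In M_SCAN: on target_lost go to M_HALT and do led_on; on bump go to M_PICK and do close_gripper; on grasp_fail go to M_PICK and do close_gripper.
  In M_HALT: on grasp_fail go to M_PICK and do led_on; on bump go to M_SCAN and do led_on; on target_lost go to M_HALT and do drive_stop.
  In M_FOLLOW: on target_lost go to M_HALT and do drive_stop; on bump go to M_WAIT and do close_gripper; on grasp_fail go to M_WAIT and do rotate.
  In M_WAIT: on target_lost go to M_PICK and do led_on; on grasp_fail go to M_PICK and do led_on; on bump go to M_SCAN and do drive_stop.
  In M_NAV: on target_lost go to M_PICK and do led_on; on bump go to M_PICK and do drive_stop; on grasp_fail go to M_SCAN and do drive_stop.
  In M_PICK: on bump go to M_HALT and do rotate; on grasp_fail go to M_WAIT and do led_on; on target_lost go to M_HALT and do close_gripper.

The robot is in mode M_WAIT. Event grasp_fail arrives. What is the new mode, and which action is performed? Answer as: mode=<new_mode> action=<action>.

current mode = M_WAIT; filter table to that mode:
  (M_WAIT, target_lost) → (M_PICK, led_on)
  (M_WAIT, grasp_fail) → (M_PICK, led_on)  ← event matches
  (M_WAIT, bump) → (M_SCAN, drive_stop)
event = grasp_fail selects (M_PICK, led_on)

mode=M_PICK action=led_on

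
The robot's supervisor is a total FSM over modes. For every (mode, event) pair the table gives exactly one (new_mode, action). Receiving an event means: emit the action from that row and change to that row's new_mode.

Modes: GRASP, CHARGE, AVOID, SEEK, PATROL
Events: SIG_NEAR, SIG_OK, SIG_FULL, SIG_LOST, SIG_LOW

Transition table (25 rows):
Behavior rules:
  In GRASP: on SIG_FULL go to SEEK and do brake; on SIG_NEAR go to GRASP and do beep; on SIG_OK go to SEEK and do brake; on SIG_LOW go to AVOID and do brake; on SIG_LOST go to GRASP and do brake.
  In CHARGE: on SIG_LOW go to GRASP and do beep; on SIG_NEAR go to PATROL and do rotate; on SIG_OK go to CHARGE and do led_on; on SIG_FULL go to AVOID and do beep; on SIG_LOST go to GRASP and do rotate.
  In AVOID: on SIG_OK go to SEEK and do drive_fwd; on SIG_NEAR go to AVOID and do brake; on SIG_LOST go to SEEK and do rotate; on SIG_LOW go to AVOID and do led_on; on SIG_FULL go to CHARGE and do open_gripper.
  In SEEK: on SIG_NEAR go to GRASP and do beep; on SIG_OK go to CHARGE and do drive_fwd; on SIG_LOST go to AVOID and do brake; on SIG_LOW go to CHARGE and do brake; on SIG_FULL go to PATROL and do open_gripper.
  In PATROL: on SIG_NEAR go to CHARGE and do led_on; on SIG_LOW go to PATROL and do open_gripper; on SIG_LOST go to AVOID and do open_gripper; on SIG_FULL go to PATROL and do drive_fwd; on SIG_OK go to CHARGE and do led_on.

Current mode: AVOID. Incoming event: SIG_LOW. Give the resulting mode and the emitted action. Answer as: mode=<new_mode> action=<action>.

mode=AVOID action=led_on

current mode = AVOID; filter table to that mode:
  (AVOID, SIG_OK) → (SEEK, drive_fwd)
  (AVOID, SIG_NEAR) → (AVOID, brake)
  (AVOID, SIG_LOST) → (SEEK, rotate)
  (AVOID, SIG_LOW) → (AVOID, led_on)  ← event matches
  (AVOID, SIG_FULL) → (CHARGE, open_gripper)
event = SIG_LOW selects (AVOID, led_on)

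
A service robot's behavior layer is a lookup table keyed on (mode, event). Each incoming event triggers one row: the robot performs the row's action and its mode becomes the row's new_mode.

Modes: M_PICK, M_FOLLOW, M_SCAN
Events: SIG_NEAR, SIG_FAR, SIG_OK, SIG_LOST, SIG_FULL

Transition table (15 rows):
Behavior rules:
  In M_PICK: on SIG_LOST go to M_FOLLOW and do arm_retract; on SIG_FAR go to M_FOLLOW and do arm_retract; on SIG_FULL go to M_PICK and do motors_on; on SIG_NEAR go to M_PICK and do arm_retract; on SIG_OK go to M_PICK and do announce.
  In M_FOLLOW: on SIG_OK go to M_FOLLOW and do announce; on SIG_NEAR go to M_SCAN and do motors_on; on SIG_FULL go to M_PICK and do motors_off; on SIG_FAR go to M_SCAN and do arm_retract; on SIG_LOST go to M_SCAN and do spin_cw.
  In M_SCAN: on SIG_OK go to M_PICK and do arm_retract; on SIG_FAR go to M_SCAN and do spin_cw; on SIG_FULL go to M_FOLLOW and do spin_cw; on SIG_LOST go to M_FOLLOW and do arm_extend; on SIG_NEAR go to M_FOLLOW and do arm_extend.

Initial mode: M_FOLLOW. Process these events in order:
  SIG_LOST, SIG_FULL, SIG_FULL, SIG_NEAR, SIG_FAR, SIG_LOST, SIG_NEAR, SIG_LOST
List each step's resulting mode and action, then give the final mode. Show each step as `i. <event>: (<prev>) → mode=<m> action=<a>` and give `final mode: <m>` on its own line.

1. SIG_LOST: (M_FOLLOW) → mode=M_SCAN action=spin_cw
2. SIG_FULL: (M_SCAN) → mode=M_FOLLOW action=spin_cw
3. SIG_FULL: (M_FOLLOW) → mode=M_PICK action=motors_off
4. SIG_NEAR: (M_PICK) → mode=M_PICK action=arm_retract
5. SIG_FAR: (M_PICK) → mode=M_FOLLOW action=arm_retract
6. SIG_LOST: (M_FOLLOW) → mode=M_SCAN action=spin_cw
7. SIG_NEAR: (M_SCAN) → mode=M_FOLLOW action=arm_extend
8. SIG_LOST: (M_FOLLOW) → mode=M_SCAN action=spin_cw

final mode: M_SCAN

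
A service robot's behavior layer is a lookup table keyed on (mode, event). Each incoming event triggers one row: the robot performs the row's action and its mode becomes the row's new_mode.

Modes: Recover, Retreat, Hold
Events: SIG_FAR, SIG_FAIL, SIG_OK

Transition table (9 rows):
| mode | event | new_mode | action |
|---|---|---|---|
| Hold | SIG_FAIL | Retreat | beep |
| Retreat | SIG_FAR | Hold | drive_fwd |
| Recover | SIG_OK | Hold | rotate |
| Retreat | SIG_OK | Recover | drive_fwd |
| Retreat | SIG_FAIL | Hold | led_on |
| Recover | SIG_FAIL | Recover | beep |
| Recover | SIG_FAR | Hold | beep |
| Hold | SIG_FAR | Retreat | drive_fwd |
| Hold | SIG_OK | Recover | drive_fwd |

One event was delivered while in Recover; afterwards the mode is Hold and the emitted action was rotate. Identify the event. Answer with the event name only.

try SIG_FAR: (Recover, SIG_FAR) → (Hold, beep)
try SIG_FAIL: (Recover, SIG_FAIL) → (Recover, beep)
try SIG_OK: (Recover, SIG_OK) → (Hold, rotate)  ← matches

SIG_OK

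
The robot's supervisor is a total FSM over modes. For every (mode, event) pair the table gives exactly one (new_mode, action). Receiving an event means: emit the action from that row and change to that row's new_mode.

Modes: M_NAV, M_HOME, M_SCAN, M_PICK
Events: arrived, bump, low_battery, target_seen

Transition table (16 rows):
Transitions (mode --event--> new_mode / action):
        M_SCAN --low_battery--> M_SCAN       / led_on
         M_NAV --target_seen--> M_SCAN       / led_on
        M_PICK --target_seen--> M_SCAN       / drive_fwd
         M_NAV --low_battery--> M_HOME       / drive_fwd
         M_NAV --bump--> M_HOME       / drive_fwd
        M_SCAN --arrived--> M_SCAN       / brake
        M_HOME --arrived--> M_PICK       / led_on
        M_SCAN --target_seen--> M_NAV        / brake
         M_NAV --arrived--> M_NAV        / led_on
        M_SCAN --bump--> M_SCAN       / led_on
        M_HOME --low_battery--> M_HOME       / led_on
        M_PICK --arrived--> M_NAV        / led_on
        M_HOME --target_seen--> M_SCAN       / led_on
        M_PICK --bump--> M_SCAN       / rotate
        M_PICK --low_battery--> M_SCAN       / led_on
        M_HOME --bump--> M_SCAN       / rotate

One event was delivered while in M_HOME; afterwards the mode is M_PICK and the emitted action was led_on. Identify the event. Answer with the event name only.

arrived

try arrived: (M_HOME, arrived) → (M_PICK, led_on)  ← matches
try bump: (M_HOME, bump) → (M_SCAN, rotate)
try low_battery: (M_HOME, low_battery) → (M_HOME, led_on)
try target_seen: (M_HOME, target_seen) → (M_SCAN, led_on)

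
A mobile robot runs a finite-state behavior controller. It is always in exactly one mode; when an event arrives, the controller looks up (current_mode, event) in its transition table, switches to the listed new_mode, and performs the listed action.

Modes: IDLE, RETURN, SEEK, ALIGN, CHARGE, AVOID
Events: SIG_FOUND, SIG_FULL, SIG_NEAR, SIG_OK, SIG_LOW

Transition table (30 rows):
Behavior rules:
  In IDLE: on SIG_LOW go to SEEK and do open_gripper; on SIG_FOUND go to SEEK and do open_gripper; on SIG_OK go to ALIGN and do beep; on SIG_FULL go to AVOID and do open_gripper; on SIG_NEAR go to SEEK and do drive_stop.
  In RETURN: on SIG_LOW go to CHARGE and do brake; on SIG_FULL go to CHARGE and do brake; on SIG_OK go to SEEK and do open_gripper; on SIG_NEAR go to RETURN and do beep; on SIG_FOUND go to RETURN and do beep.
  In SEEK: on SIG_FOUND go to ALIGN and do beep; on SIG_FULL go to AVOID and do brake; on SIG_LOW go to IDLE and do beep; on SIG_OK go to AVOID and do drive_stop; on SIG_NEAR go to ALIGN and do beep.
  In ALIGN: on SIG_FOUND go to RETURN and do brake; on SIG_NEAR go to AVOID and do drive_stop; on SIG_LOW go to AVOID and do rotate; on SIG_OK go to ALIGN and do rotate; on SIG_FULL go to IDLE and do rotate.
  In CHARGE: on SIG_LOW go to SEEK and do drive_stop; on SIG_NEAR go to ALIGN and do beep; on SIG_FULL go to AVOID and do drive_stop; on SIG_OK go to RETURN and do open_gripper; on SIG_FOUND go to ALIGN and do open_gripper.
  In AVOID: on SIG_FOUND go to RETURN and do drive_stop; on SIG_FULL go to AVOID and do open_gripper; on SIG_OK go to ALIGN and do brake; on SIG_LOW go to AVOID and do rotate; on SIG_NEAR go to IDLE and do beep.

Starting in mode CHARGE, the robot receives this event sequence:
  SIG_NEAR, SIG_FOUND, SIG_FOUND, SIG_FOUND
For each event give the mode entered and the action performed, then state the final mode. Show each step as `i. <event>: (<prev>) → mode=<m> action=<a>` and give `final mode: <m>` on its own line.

1. SIG_NEAR: (CHARGE) → mode=ALIGN action=beep
2. SIG_FOUND: (ALIGN) → mode=RETURN action=brake
3. SIG_FOUND: (RETURN) → mode=RETURN action=beep
4. SIG_FOUND: (RETURN) → mode=RETURN action=beep

final mode: RETURN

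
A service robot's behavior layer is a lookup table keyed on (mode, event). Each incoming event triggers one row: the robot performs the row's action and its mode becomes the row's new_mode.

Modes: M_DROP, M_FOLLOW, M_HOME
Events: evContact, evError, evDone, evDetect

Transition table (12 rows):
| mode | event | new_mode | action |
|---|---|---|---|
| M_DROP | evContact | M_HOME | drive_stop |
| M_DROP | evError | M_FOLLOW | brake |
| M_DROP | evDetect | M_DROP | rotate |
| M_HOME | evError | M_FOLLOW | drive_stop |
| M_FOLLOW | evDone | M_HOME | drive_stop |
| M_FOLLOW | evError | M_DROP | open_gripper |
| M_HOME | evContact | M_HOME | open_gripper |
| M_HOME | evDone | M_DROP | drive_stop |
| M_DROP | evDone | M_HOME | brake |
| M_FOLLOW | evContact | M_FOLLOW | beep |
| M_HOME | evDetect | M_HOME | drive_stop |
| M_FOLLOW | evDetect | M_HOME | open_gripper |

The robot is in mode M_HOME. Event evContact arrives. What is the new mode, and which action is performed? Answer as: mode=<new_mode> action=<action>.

current mode = M_HOME; filter table to that mode:
  (M_HOME, evError) → (M_FOLLOW, drive_stop)
  (M_HOME, evContact) → (M_HOME, open_gripper)  ← event matches
  (M_HOME, evDone) → (M_DROP, drive_stop)
  (M_HOME, evDetect) → (M_HOME, drive_stop)
event = evContact selects (M_HOME, open_gripper)

mode=M_HOME action=open_gripper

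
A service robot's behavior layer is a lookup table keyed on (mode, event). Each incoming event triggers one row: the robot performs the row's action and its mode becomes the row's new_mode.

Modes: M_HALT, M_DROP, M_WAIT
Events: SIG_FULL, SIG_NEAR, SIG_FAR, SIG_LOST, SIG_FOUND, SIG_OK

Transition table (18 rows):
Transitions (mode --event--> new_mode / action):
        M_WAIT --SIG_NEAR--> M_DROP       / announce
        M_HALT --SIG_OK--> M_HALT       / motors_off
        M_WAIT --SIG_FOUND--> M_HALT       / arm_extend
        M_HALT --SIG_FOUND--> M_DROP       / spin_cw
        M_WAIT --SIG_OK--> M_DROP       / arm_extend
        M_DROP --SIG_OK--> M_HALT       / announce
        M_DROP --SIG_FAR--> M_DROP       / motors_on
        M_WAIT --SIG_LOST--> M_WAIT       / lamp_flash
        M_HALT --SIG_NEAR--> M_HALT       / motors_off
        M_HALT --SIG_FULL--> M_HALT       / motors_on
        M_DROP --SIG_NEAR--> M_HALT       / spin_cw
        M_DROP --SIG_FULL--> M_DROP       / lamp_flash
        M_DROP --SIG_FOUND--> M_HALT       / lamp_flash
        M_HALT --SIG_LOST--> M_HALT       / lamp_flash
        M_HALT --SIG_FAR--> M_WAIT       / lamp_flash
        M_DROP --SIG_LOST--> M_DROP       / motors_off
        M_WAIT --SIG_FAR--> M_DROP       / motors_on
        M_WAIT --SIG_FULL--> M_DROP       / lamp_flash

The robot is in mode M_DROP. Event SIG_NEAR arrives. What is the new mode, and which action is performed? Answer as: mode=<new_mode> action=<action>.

mode=M_HALT action=spin_cw

current mode = M_DROP; filter table to that mode:
  (M_DROP, SIG_OK) → (M_HALT, announce)
  (M_DROP, SIG_FAR) → (M_DROP, motors_on)
  (M_DROP, SIG_NEAR) → (M_HALT, spin_cw)  ← event matches
  (M_DROP, SIG_FULL) → (M_DROP, lamp_flash)
  (M_DROP, SIG_FOUND) → (M_HALT, lamp_flash)
  (M_DROP, SIG_LOST) → (M_DROP, motors_off)
event = SIG_NEAR selects (M_HALT, spin_cw)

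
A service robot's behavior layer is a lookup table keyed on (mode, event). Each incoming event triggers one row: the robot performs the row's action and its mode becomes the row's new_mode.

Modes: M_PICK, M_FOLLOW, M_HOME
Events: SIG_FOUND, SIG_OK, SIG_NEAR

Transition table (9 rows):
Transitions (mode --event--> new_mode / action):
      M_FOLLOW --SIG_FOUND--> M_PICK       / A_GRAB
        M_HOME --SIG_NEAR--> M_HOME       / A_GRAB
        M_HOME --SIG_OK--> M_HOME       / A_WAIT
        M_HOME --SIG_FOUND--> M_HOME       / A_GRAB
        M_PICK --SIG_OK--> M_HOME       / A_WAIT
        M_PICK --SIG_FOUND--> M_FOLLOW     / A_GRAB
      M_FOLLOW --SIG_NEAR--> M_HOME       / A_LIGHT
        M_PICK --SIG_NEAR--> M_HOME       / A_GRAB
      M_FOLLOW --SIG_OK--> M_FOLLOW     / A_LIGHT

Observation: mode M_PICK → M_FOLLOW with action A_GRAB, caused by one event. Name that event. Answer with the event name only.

try SIG_FOUND: (M_PICK, SIG_FOUND) → (M_FOLLOW, A_GRAB)  ← matches
try SIG_OK: (M_PICK, SIG_OK) → (M_HOME, A_WAIT)
try SIG_NEAR: (M_PICK, SIG_NEAR) → (M_HOME, A_GRAB)

SIG_FOUND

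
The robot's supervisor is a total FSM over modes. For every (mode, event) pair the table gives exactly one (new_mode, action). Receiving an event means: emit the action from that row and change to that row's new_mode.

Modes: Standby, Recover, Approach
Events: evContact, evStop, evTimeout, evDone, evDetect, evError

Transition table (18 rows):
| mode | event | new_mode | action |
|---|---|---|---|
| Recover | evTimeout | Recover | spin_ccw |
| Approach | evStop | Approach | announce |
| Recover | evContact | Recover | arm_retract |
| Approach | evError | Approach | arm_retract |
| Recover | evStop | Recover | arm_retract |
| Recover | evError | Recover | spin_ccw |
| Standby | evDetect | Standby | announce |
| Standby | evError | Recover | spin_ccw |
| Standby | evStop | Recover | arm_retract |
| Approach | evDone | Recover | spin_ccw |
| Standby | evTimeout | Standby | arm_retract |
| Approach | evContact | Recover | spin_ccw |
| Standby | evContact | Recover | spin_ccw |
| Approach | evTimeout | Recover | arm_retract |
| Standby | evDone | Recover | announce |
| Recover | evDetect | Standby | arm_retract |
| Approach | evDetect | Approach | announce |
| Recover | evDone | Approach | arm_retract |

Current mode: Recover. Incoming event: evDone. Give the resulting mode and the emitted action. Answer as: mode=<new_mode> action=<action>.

current mode = Recover; filter table to that mode:
  (Recover, evTimeout) → (Recover, spin_ccw)
  (Recover, evContact) → (Recover, arm_retract)
  (Recover, evStop) → (Recover, arm_retract)
  (Recover, evError) → (Recover, spin_ccw)
  (Recover, evDetect) → (Standby, arm_retract)
  (Recover, evDone) → (Approach, arm_retract)  ← event matches
event = evDone selects (Approach, arm_retract)

mode=Approach action=arm_retract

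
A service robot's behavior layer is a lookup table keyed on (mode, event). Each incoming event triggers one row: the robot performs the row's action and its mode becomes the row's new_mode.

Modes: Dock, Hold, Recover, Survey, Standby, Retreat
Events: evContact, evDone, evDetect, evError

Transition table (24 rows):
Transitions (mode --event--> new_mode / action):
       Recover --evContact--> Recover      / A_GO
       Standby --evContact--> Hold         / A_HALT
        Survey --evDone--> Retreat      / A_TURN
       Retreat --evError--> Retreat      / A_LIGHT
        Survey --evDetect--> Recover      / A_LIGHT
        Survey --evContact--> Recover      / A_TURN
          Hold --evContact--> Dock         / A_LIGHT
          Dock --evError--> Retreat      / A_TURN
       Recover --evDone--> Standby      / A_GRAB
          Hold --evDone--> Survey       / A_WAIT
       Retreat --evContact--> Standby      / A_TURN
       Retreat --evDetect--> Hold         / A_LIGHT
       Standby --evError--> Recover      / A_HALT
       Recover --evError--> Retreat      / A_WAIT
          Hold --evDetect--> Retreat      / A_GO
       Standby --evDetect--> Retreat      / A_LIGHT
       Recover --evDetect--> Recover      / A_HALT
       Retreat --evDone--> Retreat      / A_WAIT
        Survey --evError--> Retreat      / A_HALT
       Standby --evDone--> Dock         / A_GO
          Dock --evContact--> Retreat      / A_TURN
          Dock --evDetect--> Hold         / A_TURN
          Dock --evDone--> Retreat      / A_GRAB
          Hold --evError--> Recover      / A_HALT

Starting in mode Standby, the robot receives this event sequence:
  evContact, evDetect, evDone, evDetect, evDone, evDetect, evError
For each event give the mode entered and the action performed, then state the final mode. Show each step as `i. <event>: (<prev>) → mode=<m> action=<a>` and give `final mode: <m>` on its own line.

1. evContact: (Standby) → mode=Hold action=A_HALT
2. evDetect: (Hold) → mode=Retreat action=A_GO
3. evDone: (Retreat) → mode=Retreat action=A_WAIT
4. evDetect: (Retreat) → mode=Hold action=A_LIGHT
5. evDone: (Hold) → mode=Survey action=A_WAIT
6. evDetect: (Survey) → mode=Recover action=A_LIGHT
7. evError: (Recover) → mode=Retreat action=A_WAIT

final mode: Retreat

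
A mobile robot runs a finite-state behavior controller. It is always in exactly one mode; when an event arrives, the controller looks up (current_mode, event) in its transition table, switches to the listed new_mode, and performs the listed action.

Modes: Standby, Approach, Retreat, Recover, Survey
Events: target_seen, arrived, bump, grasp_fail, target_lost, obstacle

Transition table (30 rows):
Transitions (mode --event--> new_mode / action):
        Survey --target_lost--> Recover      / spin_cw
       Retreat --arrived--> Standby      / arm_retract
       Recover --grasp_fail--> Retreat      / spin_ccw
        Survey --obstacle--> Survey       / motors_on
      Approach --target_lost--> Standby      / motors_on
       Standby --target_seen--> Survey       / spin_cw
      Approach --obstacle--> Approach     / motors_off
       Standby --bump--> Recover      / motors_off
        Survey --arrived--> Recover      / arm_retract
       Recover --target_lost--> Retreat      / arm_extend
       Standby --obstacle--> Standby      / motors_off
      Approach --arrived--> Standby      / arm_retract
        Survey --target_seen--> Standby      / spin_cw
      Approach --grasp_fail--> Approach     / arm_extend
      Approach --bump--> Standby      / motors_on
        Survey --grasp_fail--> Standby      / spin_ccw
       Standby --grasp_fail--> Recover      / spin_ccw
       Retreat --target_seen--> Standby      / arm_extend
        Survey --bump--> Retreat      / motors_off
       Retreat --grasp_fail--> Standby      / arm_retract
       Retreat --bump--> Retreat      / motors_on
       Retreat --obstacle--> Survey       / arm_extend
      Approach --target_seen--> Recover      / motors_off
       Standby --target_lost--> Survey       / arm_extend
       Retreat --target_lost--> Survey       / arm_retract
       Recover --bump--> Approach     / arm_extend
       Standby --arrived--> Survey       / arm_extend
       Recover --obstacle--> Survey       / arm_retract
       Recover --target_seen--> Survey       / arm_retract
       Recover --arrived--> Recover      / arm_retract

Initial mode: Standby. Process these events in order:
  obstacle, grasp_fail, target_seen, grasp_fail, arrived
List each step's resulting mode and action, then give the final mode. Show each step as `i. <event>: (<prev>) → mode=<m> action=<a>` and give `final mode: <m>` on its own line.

final mode: Survey

1. obstacle: (Standby) → mode=Standby action=motors_off
2. grasp_fail: (Standby) → mode=Recover action=spin_ccw
3. target_seen: (Recover) → mode=Survey action=arm_retract
4. grasp_fail: (Survey) → mode=Standby action=spin_ccw
5. arrived: (Standby) → mode=Survey action=arm_extend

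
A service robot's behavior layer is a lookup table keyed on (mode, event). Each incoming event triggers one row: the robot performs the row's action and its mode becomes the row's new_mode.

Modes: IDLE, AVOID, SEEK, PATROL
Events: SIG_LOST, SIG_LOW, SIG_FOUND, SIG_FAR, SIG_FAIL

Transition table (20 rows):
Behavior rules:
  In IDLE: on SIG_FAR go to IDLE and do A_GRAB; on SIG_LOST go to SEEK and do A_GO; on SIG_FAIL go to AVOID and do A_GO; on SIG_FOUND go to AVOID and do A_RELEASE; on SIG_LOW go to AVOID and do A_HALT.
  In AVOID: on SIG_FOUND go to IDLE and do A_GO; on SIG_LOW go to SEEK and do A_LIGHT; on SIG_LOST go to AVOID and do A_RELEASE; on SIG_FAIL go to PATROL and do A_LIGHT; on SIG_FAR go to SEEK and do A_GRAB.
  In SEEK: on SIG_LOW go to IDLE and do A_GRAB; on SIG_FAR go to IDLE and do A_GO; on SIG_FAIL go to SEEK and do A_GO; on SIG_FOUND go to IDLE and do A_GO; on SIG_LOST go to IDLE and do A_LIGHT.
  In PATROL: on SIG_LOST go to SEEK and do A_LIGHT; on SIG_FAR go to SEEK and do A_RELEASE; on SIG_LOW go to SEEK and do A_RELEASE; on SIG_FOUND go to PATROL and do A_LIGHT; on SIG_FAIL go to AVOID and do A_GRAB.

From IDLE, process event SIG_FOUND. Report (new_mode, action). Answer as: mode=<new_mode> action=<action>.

mode=AVOID action=A_RELEASE

current mode = IDLE; filter table to that mode:
  (IDLE, SIG_FAR) → (IDLE, A_GRAB)
  (IDLE, SIG_LOST) → (SEEK, A_GO)
  (IDLE, SIG_FAIL) → (AVOID, A_GO)
  (IDLE, SIG_FOUND) → (AVOID, A_RELEASE)  ← event matches
  (IDLE, SIG_LOW) → (AVOID, A_HALT)
event = SIG_FOUND selects (AVOID, A_RELEASE)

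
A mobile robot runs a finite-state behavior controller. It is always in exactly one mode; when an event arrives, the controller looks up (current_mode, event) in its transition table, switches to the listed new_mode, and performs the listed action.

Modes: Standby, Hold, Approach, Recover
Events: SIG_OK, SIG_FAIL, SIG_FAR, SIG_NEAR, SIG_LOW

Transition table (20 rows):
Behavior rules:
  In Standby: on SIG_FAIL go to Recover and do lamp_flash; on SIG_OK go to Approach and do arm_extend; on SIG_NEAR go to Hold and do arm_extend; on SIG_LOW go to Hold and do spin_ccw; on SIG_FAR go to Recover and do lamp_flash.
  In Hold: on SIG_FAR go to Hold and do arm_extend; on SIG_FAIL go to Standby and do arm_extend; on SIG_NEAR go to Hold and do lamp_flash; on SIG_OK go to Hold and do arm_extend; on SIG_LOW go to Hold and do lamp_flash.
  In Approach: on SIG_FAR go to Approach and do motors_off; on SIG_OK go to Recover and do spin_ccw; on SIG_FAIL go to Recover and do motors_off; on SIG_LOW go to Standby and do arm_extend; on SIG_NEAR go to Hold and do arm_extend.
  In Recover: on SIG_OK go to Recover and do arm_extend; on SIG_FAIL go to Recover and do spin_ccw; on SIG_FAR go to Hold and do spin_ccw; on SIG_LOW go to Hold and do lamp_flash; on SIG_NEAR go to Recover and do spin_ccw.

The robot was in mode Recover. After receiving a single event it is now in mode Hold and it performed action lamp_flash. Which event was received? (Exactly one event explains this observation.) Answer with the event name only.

try SIG_OK: (Recover, SIG_OK) → (Recover, arm_extend)
try SIG_FAIL: (Recover, SIG_FAIL) → (Recover, spin_ccw)
try SIG_FAR: (Recover, SIG_FAR) → (Hold, spin_ccw)
try SIG_NEAR: (Recover, SIG_NEAR) → (Recover, spin_ccw)
try SIG_LOW: (Recover, SIG_LOW) → (Hold, lamp_flash)  ← matches

SIG_LOW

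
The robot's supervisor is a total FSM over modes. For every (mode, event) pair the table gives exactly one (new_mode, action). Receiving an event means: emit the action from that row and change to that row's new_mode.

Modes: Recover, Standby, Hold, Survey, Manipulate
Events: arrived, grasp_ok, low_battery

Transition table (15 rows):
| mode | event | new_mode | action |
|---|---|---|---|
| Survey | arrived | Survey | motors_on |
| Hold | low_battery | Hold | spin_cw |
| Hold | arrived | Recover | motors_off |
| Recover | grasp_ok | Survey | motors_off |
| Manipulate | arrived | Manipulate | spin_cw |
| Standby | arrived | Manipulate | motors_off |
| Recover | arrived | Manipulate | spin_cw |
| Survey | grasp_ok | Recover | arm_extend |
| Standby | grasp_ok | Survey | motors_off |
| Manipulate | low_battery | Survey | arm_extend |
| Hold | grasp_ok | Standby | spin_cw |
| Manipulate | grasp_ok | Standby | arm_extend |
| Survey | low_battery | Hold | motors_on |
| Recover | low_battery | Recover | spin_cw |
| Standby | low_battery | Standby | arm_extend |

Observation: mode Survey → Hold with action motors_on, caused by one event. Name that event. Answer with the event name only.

low_battery

try arrived: (Survey, arrived) → (Survey, motors_on)
try grasp_ok: (Survey, grasp_ok) → (Recover, arm_extend)
try low_battery: (Survey, low_battery) → (Hold, motors_on)  ← matches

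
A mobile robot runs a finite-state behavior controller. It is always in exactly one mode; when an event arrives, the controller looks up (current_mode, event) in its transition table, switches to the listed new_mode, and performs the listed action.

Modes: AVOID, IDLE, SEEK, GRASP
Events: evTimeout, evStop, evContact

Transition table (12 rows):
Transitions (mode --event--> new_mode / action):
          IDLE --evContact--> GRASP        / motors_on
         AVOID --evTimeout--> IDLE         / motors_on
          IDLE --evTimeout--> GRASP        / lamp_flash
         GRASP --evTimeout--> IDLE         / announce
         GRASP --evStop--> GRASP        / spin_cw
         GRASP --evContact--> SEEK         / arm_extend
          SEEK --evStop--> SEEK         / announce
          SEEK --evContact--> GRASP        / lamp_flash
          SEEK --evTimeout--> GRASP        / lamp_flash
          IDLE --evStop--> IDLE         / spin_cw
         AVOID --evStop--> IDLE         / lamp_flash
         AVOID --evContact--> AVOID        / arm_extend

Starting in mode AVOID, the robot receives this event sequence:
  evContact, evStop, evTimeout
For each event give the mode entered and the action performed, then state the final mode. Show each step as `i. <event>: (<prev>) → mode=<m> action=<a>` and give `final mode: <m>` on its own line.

final mode: GRASP

1. evContact: (AVOID) → mode=AVOID action=arm_extend
2. evStop: (AVOID) → mode=IDLE action=lamp_flash
3. evTimeout: (IDLE) → mode=GRASP action=lamp_flash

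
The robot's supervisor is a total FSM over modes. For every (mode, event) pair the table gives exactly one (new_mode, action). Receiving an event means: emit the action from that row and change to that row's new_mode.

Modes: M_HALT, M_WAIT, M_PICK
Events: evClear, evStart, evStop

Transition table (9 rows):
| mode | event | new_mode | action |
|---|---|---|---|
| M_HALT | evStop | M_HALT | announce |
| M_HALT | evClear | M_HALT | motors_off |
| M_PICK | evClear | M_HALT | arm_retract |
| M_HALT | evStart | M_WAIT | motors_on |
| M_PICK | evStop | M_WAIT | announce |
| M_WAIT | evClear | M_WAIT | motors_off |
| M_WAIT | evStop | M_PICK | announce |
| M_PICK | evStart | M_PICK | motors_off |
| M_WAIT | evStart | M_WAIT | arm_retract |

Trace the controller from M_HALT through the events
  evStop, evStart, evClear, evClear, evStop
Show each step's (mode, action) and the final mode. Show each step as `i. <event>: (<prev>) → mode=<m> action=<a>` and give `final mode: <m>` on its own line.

1. evStop: (M_HALT) → mode=M_HALT action=announce
2. evStart: (M_HALT) → mode=M_WAIT action=motors_on
3. evClear: (M_WAIT) → mode=M_WAIT action=motors_off
4. evClear: (M_WAIT) → mode=M_WAIT action=motors_off
5. evStop: (M_WAIT) → mode=M_PICK action=announce

final mode: M_PICK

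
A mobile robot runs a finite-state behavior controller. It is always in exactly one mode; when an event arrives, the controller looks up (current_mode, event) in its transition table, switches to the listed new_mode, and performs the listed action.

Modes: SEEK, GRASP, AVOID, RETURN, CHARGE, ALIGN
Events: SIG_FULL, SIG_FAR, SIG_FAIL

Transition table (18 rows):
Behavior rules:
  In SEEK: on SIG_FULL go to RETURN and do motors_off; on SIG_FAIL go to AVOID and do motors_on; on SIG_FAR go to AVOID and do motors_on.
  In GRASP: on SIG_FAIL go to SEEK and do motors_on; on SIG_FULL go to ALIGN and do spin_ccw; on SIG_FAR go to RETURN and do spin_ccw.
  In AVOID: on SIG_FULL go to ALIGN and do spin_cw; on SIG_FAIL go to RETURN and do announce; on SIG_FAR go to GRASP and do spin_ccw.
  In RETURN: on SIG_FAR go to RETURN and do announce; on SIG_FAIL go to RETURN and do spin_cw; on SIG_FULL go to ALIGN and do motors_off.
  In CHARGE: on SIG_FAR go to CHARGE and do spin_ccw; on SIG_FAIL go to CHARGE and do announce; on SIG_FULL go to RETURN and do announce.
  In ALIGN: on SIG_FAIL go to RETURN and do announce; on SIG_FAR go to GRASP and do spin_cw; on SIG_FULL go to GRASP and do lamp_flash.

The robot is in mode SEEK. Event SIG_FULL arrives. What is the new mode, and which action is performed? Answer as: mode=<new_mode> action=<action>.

current mode = SEEK; filter table to that mode:
  (SEEK, SIG_FULL) → (RETURN, motors_off)  ← event matches
  (SEEK, SIG_FAIL) → (AVOID, motors_on)
  (SEEK, SIG_FAR) → (AVOID, motors_on)
event = SIG_FULL selects (RETURN, motors_off)

mode=RETURN action=motors_off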